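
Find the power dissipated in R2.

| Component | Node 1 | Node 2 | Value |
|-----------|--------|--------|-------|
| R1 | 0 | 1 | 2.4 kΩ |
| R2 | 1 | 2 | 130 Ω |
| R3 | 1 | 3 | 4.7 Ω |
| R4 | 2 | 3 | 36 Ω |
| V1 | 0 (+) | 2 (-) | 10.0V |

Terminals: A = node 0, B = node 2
Nodal analysis, taking node 2 as the 0 V reference.
Source V1 fixes V_0 = 10 V.
KCL at each unknown node (sum of currents leaving = 0; resistances in Ω):
  Node 1: (V_1 - 10)/2400 + (V_1 - 0)/130 + (V_1 - V_3)/4.7 = 0
  Node 3: (V_3 - V_1)/4.7 + (V_3 - 0)/36 = 0
Collecting terms (coefficients in siemens):
  0.2209·V_1 - 0.2128·V_3 = 0.004167
  0.2405·V_3 - 0.2128·V_1 = 0
Determinant D = (0.2209)(0.2405) - (-0.2128)(-0.2128) = 0.007861
V_1 = [(0.004167)(0.2405) - (-0.2128)(0)]/D = 0.1275 V
V_3 = [(0.2209)(0) - (0.004167)(-0.2128)]/D = 0.1128 V
I_R2 = (V_1 - V_2)/R2 = (0.1275 - 0)/130 = 0.0009808 A
P_R2 = I_R2² × R2 = (0.0009808)² × 130 = 0.0001251 W

Final answer: 0.0001251 W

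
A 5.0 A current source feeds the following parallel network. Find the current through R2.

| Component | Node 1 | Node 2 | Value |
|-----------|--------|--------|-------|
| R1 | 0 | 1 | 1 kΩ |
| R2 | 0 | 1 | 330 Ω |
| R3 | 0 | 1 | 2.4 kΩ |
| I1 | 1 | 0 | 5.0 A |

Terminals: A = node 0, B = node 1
All resistors sit directly between nodes 0 and 1, so they are in parallel and share one voltage V; the full source current 5 A splits among them.
1/R_par = 1/1000 + 1/330 + 1/2400 = 0.004447 S  =>  R_par = 224.9 Ω
V = I × R_par = 5 × 224.9 = 1124 V
I_R2 = V/R2 = 1124/330 = 3.407 A

Final answer: 3.407 A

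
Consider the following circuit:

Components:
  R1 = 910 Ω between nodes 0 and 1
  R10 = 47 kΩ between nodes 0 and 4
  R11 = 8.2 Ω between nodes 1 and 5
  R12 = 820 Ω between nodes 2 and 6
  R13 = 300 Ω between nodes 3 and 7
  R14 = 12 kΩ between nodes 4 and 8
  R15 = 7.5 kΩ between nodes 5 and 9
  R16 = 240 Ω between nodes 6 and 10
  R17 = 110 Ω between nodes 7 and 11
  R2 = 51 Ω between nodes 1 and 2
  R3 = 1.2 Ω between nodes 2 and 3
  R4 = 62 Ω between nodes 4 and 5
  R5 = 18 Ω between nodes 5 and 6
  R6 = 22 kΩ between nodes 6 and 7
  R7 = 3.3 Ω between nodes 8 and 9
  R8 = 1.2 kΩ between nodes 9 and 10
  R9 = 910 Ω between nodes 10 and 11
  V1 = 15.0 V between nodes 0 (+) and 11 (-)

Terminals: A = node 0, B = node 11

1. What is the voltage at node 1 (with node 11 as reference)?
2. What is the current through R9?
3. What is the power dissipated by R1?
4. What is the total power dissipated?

Nodal analysis, taking node 11 as the 0 V reference.
Source V1 fixes V_0 = 15 V.
KCL at each unknown node (sum of currents leaving = 0; resistances in Ω):
  Node 1: (V_1 - 15)/910 + (V_1 - V_2)/51 + (V_1 - V_5)/8.2 = 0
  Node 2: (V_2 - V_1)/51 + (V_2 - V_3)/1.2 + (V_2 - V_6)/820 = 0
  Node 3: (V_3 - V_2)/1.2 + (V_3 - V_7)/300 = 0
  Node 4: (V_4 - V_5)/62 + (V_4 - 15)/47000 + (V_4 - V_8)/12000 = 0
  Node 5: (V_5 - V_4)/62 + (V_5 - V_6)/18 + (V_5 - V_1)/8.2 + (V_5 - V_9)/7500 = 0
  Node 6: (V_6 - V_5)/18 + (V_6 - V_7)/22000 + (V_6 - V_2)/820 + (V_6 - V_10)/240 = 0
  Node 7: (V_7 - V_6)/22000 + (V_7 - V_3)/300 + (V_7 - 0)/110 = 0
  Node 8: (V_8 - V_9)/3.3 + (V_8 - V_4)/12000 = 0
  Node 9: (V_9 - V_8)/3.3 + (V_9 - V_10)/1200 + (V_9 - V_5)/7500 = 0
  Node 10: (V_10 - V_9)/1200 + (V_10 - 0)/910 + (V_10 - V_6)/240 = 0
Collecting terms (coefficients in siemens):
  0.1427·V_1 - 0.01961·V_2 - 0.122·V_5 = 0.01648
  0.8542·V_2 - 0.01961·V_1 - 0.8333·V_3 - 0.00122·V_6 = 0
  0.8367·V_3 - 0.8333·V_2 - 0.003333·V_7 = 0
  0.01623·V_4 - 0.01613·V_5 - 0.00008333·V_8 = 0.0003191
  0.1938·V_5 - 0.122·V_1 - 0.01613·V_4 - 0.05556·V_6 - 0.0001333·V_9 = 0
  0.06099·V_6 - 0.00122·V_2 - 0.05556·V_5 - 0.00004545·V_7 - 0.004167·V_10 = 0
  0.01247·V_7 - 0.003333·V_3 - 0.00004545·V_6 = 0
  0.3031·V_8 - 0.00008333·V_4 - 0.303·V_9 = 0
  0.304·V_9 - 0.0001333·V_5 - 0.303·V_8 - 0.0008333·V_10 = 0
  0.006099·V_10 - 0.004167·V_6 - 0.0008333·V_9 = 0
Solving these 10 simultaneous equations (Gaussian elimination) gives:
  V_1 = 4.024 V, V_2 = 3.6 V, V_3 = 3.589 V, V_4 = 4.004 V
  V_5 = 3.993 V, V_6 = 3.924 V, V_7 = 0.9737 V, V_8 = 3.312 V
  V_9 = 3.312 V, V_10 = 3.134 V
Part 1:
  Read off the nodal solution: V_1 = 4.024 V
Part 2:
  I_R9 = (V_10 - V_11)/R9 = (3.134 - 0)/910 = 0.003444 A
  Magnitude: I_R9 = 0.003444 A
Part 3:
  I_R1 = (V_0 - V_1)/R1 = (15 - 4.024)/910 = 0.01206 A
  P_R1 = I_R1² × R1 = (0.01206)² × 910 = 0.1324 W
Part 4:
  Power in each resistor, P = (ΔV)²/R:
    P_R1 = (15 - 4.024)²/910 = 0.1324 W
    P_R2 = (4.024 - 3.6)²/51 = 0.003532 W
    P_R3 = (3.6 - 3.589)²/1.2 = 0.0000912 W
    P_R4 = (4.004 - 3.993)²/62 = 0.000001926 W
    P_R5 = (3.993 - 3.924)²/18 = 0.0002634 W
    P_R6 = (3.924 - 0.9737)²/22000 = 0.0003958 W
    P_R7 = (3.312 - 3.312)²/3.3 = 0.00000001098 W
    P_R8 = (3.312 - 3.134)²/1200 = 0.00002648 W
    P_R9 = (3.134 - 0)²/910 = 0.01079 W
    P_R10 = (15 - 4.004)²/47000 = 0.002572 W
    P_R11 = (4.024 - 3.993)²/8.2 = 0.0001147 W
    P_R12 = (3.6 - 3.924)²/820 = 0.0001287 W
    P_R13 = (3.589 - 0.9737)²/300 = 0.0228 W
    P_R14 = (4.004 - 3.312)²/12000 = 0.00003992 W
    P_R15 = (3.993 - 3.312)²/7500 = 0.00006191 W
    P_R16 = (3.924 - 3.134)²/240 = 0.002606 W
    P_R17 = (0.9737 - 0)²/110 = 0.008619 W
  P_total = P_R1 + P_R2 + P_R3 + P_R4 + P_R5 + P_R6 + P_R7 + P_R8 + P_R9 + P_R10 + P_R11 + P_R12 + P_R13 + P_R14 + P_R15 + P_R16 + P_R17 = 0.1844 W

Final answers:
1. V_1 = 4.024 V
2. I_R9 = 0.003444 A
3. P_R1 = 0.1324 W
4. P_total = 0.1844 W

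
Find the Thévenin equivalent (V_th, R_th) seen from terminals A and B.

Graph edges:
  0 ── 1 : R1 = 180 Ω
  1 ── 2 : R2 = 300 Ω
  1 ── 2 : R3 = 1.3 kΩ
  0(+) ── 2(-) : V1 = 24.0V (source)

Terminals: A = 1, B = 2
Step 1 — V_th is the open-circuit voltage V_A - V_B (nothing connected across the terminals).
Nodal analysis, taking node 2 as the 0 V reference.
Source V1 fixes V_0 = 24 V.
KCL at each unknown node (sum of currents leaving = 0; resistances in Ω):
  Node 1: (V_1 - 24)/180 + (V_1 - 0)/300 + (V_1 - 0)/1300 = 0
Collecting terms: 0.009658 × V_1 = 0.1333  =>  V_1 = 13.81 V
V_th = V_1 - V_2 = 13.81 - 0 = 13.81 V
Step 2 — R_th: zero the source — replace V1 by a short circuit (node 2 merges into node 0) — and find the resistance seen between A (node 1) and B (node 0).
Reduce the network between node 1 (A) and node 0 (B) by series/parallel combination:
  Rp1 = R1 ‖ R2 ‖ R3 (parallel, all between nodes 0 and 1) = 1/(1/180 + 1/300 + 1/1300) = 103.5 Ω
R_th = 103.5 Ω

Final answer: V_th = 13.81 V, R_th = 103.5 Ω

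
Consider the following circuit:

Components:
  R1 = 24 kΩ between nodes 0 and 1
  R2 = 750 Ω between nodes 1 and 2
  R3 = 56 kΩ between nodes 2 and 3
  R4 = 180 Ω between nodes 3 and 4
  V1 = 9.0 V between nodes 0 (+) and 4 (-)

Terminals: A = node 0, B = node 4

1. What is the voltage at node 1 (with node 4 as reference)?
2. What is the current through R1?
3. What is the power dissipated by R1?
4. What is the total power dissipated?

Nodal analysis, taking node 4 as the 0 V reference.
Source V1 fixes V_0 = 9 V.
KCL at each unknown node (sum of currents leaving = 0; resistances in Ω):
  Node 1: (V_1 - 9)/24000 + (V_1 - V_2)/750 = 0
  Node 2: (V_2 - V_1)/750 + (V_2 - V_3)/56000 = 0
  Node 3: (V_3 - V_2)/56000 + (V_3 - 0)/180 = 0
Collecting terms (coefficients in siemens):
  0.001375·V_1 - 0.001333·V_2 = 0.000375
  0.001351·V_2 - 0.001333·V_1 - 0.00001786·V_3 = 0
  0.005573·V_3 - 0.00001786·V_2 = 0
Solving these 3 simultaneous equations (Gaussian elimination) gives:
  V_1 = 6.331 V, V_2 = 6.248 V, V_3 = 0.02002 V
Part 1:
  Read off the nodal solution: V_1 = 6.331 V
Part 2:
  I_R1 = (V_0 - V_1)/R1 = (9 - 6.331)/24000 = 0.0001112 A
  Magnitude: I_R1 = 0.0001112 A
Part 3:
  I_R1 = (V_0 - V_1)/R1 = (9 - 6.331)/24000 = 0.0001112 A
  P_R1 = I_R1² × R1 = (0.0001112)² × 24000 = 0.0002968 W
Part 4:
  Power in each resistor, P = (ΔV)²/R:
    P_R1 = (9 - 6.331)²/24000 = 0.0002968 W
    P_R2 = (6.331 - 6.248)²/750 = 0.000009275 W
    P_R3 = (6.248 - 0.02002)²/56000 = 0.0006926 W
    P_R4 = (0.02002 - 0)²/180 = 0.000002226 W
  P_total = P_R1 + P_R2 + P_R3 + P_R4 = 0.001001 W

Final answers:
1. V_1 = 6.331 V
2. I_R1 = 0.0001112 A
3. P_R1 = 0.0002968 W
4. P_total = 0.001001 W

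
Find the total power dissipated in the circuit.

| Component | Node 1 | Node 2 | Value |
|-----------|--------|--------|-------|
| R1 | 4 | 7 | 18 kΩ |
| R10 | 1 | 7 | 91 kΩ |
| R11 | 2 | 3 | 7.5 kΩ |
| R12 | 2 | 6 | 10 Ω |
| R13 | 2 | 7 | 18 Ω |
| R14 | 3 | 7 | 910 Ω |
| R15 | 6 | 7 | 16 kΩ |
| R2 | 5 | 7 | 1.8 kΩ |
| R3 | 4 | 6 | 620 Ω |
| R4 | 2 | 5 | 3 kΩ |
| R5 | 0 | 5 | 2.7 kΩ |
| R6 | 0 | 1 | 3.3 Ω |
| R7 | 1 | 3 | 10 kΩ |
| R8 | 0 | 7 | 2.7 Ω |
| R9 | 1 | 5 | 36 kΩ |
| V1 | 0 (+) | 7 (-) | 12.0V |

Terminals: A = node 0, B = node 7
Nodal analysis, taking node 7 as the 0 V reference.
Source V1 fixes V_0 = 12 V.
KCL at each unknown node (sum of currents leaving = 0; resistances in Ω):
  Node 1: (V_1 - 12)/3.3 + (V_1 - V_3)/10000 + (V_1 - V_5)/36000 + (V_1 - 0)/91000 = 0
  Node 2: (V_2 - V_5)/3000 + (V_2 - V_3)/7500 + (V_2 - V_6)/10 + (V_2 - 0)/18 = 0
  Node 3: (V_3 - V_1)/10000 + (V_3 - V_2)/7500 + (V_3 - 0)/910 = 0
  Node 4: (V_4 - 0)/18000 + (V_4 - V_6)/620 = 0
  Node 5: (V_5 - 0)/1800 + (V_5 - V_2)/3000 + (V_5 - 12)/2700 + (V_5 - V_1)/36000 = 0
  Node 6: (V_6 - V_4)/620 + (V_6 - V_2)/10 + (V_6 - 0)/16000 = 0
Collecting terms (coefficients in siemens):
  0.3032·V_1 - 0.0001·V_3 - 0.00002778·V_5 = 3.636
  0.156·V_2 - 0.0001333·V_3 - 0.0003333·V_5 - 0.1·V_6 = 0
  0.001332·V_3 - 0.0001·V_1 - 0.0001333·V_2 = 0
  0.001668·V_4 - 0.001613·V_6 = 0
  0.001287·V_5 - 0.00002778·V_1 - 0.0003333·V_2 = 0.004444
  0.1017·V_6 - 0.1·V_2 - 0.001613·V_4 = 0
Solving these 6 simultaneous equations (Gaussian elimination) gives:
  V_1 = 12 V, V_2 = 0.02422 V, V_3 = 0.9028 V, V_4 = 0.02339 V
  V_5 = 3.718 V, V_6 = 0.02419 V
Power in each resistor, P = (ΔV)²/R:
  P_R1 = (0.02339 - 0)²/18000 = 0.00000003039 W
  P_R2 = (3.718 - 0)²/1800 = 0.007681 W
  P_R3 = (0.02339 - 0.02419)²/620 = 0.000000001047 W
  P_R4 = (0.02422 - 3.718)²/3000 = 0.004549 W
  P_R5 = (12 - 3.718)²/2700 = 0.0254 W
  P_R6 = (12 - 12)²/3.3 = 0.00000714 W
  P_R7 = (12 - 0.9028)²/10000 = 0.0123 W
  P_R8 = (12 - 0)²/2.7 = 53.33 W
  P_R9 = (12 - 3.718)²/36000 = 0.001903 W
  P_R10 = (12 - 0)²/91000 = 0.001581 W
  P_R11 = (0.02422 - 0.9028)²/7500 = 0.0001029 W
  P_R12 = (0.02422 - 0.02419)²/10 = 0.00000000007905 W
  P_R13 = (0.02422 - 0)²/18 = 0.0000326 W
  P_R14 = (0.9028 - 0)²/910 = 0.0008957 W
  P_R15 = (0.02419 - 0)²/16000 = 0.00000003659 W
P_total = P_R1 + P_R2 + P_R3 + P_R4 + P_R5 + P_R6 + P_R7 + P_R8 + P_R9 + P_R10 + P_R11 + P_R12 + P_R13 + P_R14 + P_R15 = 53.39 W

Final answer: 53.39 W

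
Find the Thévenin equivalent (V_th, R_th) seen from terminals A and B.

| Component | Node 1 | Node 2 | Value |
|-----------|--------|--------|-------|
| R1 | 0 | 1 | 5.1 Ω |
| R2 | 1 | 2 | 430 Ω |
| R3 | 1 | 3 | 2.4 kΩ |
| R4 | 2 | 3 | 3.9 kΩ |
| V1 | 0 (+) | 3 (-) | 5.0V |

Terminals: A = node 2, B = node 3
Step 1 — V_th is the open-circuit voltage V_A - V_B (nothing connected across the terminals).
Nodal analysis, taking node 3 as the 0 V reference.
Source V1 fixes V_0 = 5 V.
KCL at each unknown node (sum of currents leaving = 0; resistances in Ω):
  Node 1: (V_1 - 5)/5.1 + (V_1 - V_2)/430 + (V_1 - 0)/2400 = 0
  Node 2: (V_2 - V_1)/430 + (V_2 - 0)/3900 = 0
Collecting terms (coefficients in siemens):
  0.1988·V_1 - 0.002326·V_2 = 0.9804
  0.002582·V_2 - 0.002326·V_1 = 0
Determinant D = (0.1988)(0.002582) - (-0.002326)(-0.002326) = 0.0005079
V_1 = [(0.9804)(0.002582) - (-0.002326)(0)]/D = 4.984 V
V_2 = [(0.1988)(0) - (0.9804)(-0.002326)]/D = 4.489 V
V_th = V_2 - V_3 = 4.489 - 0 = 4.489 V
Step 2 — R_th: zero the source — replace V1 by a short circuit (node 3 merges into node 0) — and find the resistance seen between A (node 2) and B (node 0).
Reduce the network between node 2 (A) and node 0 (B) by series/parallel combination:
  Rp1 = R1 ‖ R3 (parallel, both between nodes 0 and 1) = 1/(1/5.1 + 1/2400) = 5.089 Ω
  Rs1 = R2 + Rp1 (series, joined only at node 1) = 430 + 5.089 = 435.1 Ω
  Rp2 = R4 ‖ Rs1 (parallel, both between nodes 0 and 2) = 1/(1/3900 + 1/435.1) = 391.4 Ω
R_th = 391.4 Ω

Final answer: V_th = 4.489 V, R_th = 391.4 Ω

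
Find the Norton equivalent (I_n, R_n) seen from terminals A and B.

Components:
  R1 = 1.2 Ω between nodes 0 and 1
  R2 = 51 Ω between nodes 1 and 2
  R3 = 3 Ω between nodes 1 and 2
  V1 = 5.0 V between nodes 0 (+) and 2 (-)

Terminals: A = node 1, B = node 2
Find the Thévenin equivalent first; then I_n = V_th/R_th and R_n = R_th.
Step 1 — V_th is the open-circuit voltage V_A - V_B (nothing connected across the terminals).
Nodal analysis, taking node 2 as the 0 V reference.
Source V1 fixes V_0 = 5 V.
KCL at each unknown node (sum of currents leaving = 0; resistances in Ω):
  Node 1: (V_1 - 5)/1.2 + (V_1 - 0)/51 + (V_1 - 0)/3 = 0
Collecting terms: 1.186 × V_1 = 4.167  =>  V_1 = 3.512 V
V_th = V_1 - V_2 = 3.512 - 0 = 3.512 V
Step 2 — R_th: zero the source — replace V1 by a short circuit (node 2 merges into node 0) — and find the resistance seen between A (node 1) and B (node 0).
Reduce the network between node 1 (A) and node 0 (B) by series/parallel combination:
  Rp1 = R1 ‖ R2 ‖ R3 (parallel, all between nodes 0 and 1) = 1/(1/1.2 + 1/51 + 1/3) = 0.843 Ω
R_th = 0.843 Ω
I_n = V_th/R_th = 3.512/0.843 = 4.167 A, and R_n = R_th = 0.843 Ω

Final answer: I_n = 4.167 A, R_n = 0.843 Ω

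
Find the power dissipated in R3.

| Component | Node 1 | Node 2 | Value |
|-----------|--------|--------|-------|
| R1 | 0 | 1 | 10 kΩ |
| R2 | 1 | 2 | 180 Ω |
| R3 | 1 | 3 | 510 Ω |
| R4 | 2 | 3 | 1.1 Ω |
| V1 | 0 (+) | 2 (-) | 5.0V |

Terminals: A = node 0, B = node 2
Nodal analysis, taking node 2 as the 0 V reference.
Source V1 fixes V_0 = 5 V.
KCL at each unknown node (sum of currents leaving = 0; resistances in Ω):
  Node 1: (V_1 - 5)/10000 + (V_1 - 0)/180 + (V_1 - V_3)/510 = 0
  Node 3: (V_3 - V_1)/510 + (V_3 - 0)/1.1 = 0
Collecting terms (coefficients in siemens):
  0.007616·V_1 - 0.001961·V_3 = 0.0005
  0.9111·V_3 - 0.001961·V_1 = 0
Determinant D = (0.007616)(0.9111) - (-0.001961)(-0.001961) = 0.006935
V_1 = [(0.0005)(0.9111) - (-0.001961)(0)]/D = 0.06568 V
V_3 = [(0.007616)(0) - (0.0005)(-0.001961)]/D = 0.0001414 V
I_R3 = (V_1 - V_3)/R3 = (0.06568 - 0.0001414)/510 = 0.0001285 A
P_R3 = I_R3² × R3 = (0.0001285)² × 510 = 0.000008423 W

Final answer: 8.423e-06 W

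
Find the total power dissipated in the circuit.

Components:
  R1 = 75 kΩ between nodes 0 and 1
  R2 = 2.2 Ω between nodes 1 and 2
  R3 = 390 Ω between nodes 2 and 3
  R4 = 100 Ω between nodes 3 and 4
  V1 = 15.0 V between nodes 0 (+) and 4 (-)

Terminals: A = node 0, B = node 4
Nodal analysis, taking node 4 as the 0 V reference.
Source V1 fixes V_0 = 15 V.
KCL at each unknown node (sum of currents leaving = 0; resistances in Ω):
  Node 1: (V_1 - 15)/75000 + (V_1 - V_2)/2.2 = 0
  Node 2: (V_2 - V_1)/2.2 + (V_2 - V_3)/390 = 0
  Node 3: (V_3 - V_2)/390 + (V_3 - 0)/100 = 0
Collecting terms (coefficients in siemens):
  0.4546·V_1 - 0.4545·V_2 = 0.0002
  0.4571·V_2 - 0.4545·V_1 - 0.002564·V_3 = 0
  0.01256·V_3 - 0.002564·V_2 = 0
Solving these 3 simultaneous equations (Gaussian elimination) gives:
  V_1 = 0.0978 V, V_2 = 0.09736 V, V_3 = 0.01987 V
Power in each resistor, P = (ΔV)²/R:
  P_R1 = (15 - 0.0978)²/75000 = 0.002961 W
  P_R2 = (0.0978 - 0.09736)²/2.2 = 0.00000008686 W
  P_R3 = (0.09736 - 0.01987)²/390 = 0.0000154 W
  P_R4 = (0.01987 - 0)²/100 = 0.000003948 W
P_total = P_R1 + P_R2 + P_R3 + P_R4 = 0.00298 W

Final answer: 0.00298 W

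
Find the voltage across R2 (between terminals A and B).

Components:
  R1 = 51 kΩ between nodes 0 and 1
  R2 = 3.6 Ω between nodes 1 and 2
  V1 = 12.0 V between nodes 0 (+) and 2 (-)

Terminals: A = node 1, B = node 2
R1 and R2 are in series across V1 (node 0 → node 1 → node 2), and the output A–B is taken across R2, so this is a voltage divider.
Series current: I = V1/(R1 + R2) = 12/(51000 + 3.6) = 12/51000 = 0.0002353 A
V_R2 = I × R2 = V1 × R2/(R1 + R2) = 12 × 3.6/51000 = 0.000847 V

Final answer: 0.000847 V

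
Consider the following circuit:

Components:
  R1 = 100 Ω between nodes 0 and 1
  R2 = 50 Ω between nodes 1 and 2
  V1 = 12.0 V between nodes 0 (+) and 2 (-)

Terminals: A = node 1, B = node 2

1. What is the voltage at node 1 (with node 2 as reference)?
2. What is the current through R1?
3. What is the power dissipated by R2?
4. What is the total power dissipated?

Nodal analysis, taking node 2 as the 0 V reference.
Source V1 fixes V_0 = 12 V.
KCL at each unknown node (sum of currents leaving = 0; resistances in Ω):
  Node 1: (V_1 - 12)/100 + (V_1 - 0)/50 = 0
Collecting terms: 0.03 × V_1 = 0.12  =>  V_1 = 4 V
Part 1:
  Read off the nodal solution: V_1 = 4 V
Part 2:
  I_R1 = (V_0 - V_1)/R1 = (12 - 4)/100 = 0.08 A
  Magnitude: I_R1 = 0.08 A
Part 3:
  I_R2 = (V_1 - V_2)/R2 = (4 - 0)/50 = 0.08 A
  P_R2 = I_R2² × R2 = (0.08)² × 50 = 0.32 W
Part 4:
  Power in each resistor, P = (ΔV)²/R:
    P_R1 = (12 - 4)²/100 = 0.64 W
    P_R2 = (4 - 0)²/50 = 0.32 W
  P_total = P_R1 + P_R2 = 0.96 W

Final answers:
1. V_1 = 4 V
2. I_R1 = 0.08 A
3. P_R2 = 0.32 W
4. P_total = 0.96 W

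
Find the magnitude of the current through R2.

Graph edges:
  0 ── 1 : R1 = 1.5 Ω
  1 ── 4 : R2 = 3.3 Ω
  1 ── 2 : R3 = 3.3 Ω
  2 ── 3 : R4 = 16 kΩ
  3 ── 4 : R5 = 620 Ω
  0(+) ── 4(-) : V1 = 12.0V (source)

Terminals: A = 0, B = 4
Nodal analysis, taking node 4 as the 0 V reference.
Source V1 fixes V_0 = 12 V.
KCL at each unknown node (sum of currents leaving = 0; resistances in Ω):
  Node 1: (V_1 - 12)/1.5 + (V_1 - 0)/3.3 + (V_1 - V_2)/3.3 = 0
  Node 2: (V_2 - V_1)/3.3 + (V_2 - V_3)/16000 = 0
  Node 3: (V_3 - V_2)/16000 + (V_3 - 0)/620 = 0
Collecting terms (coefficients in siemens):
  1.273·V_1 - 0.303·V_2 = 8
  0.3031·V_2 - 0.303·V_1 - 0.0000625·V_3 = 0
  0.001675·V_3 - 0.0000625·V_2 = 0
Solving these 3 simultaneous equations (Gaussian elimination) gives:
  V_1 = 8.249 V, V_2 = 8.248 V, V_3 = 0.3077 V
I_R2 = (V_1 - V_4)/R2 = (8.249 - 0)/3.3 = 2.5 A
|I_R2| = 2.5 A

Final answer: |I_R2| = 2.5 A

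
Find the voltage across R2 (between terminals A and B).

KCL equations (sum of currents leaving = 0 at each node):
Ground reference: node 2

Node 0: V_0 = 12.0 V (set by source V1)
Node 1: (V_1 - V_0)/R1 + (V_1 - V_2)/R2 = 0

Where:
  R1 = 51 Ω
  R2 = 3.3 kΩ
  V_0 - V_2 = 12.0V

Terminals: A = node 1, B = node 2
R1 and R2 are in series across V1 (node 0 → node 1 → node 2), and the output A–B is taken across R2, so this is a voltage divider.
Series current: I = V1/(R1 + R2) = 12/(51 + 3300) = 12/3351 = 0.003581 A
V_R2 = I × R2 = V1 × R2/(R1 + R2) = 12 × 3300/3351 = 11.82 V

Final answer: 11.82 V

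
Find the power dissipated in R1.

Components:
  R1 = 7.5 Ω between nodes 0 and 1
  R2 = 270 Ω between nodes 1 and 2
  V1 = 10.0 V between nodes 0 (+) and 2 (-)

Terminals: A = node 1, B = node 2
Nodal analysis, taking node 2 as the 0 V reference.
Source V1 fixes V_0 = 10 V.
KCL at each unknown node (sum of currents leaving = 0; resistances in Ω):
  Node 1: (V_1 - 10)/7.5 + (V_1 - 0)/270 = 0
Collecting terms: 0.137 × V_1 = 1.333  =>  V_1 = 9.73 V
I_R1 = (V_0 - V_1)/R1 = (10 - 9.73)/7.5 = 0.03604 A
P_R1 = I_R1² × R1 = (0.03604)² × 7.5 = 0.009739 W

Final answer: 0.009739 W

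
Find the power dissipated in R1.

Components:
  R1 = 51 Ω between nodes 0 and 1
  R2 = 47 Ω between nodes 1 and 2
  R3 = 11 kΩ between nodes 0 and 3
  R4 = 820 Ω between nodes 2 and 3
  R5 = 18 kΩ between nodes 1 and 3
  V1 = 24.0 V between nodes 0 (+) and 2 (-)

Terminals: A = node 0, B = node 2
Nodal analysis, taking node 2 as the 0 V reference.
Source V1 fixes V_0 = 24 V.
KCL at each unknown node (sum of currents leaving = 0; resistances in Ω):
  Node 1: (V_1 - 24)/51 + (V_1 - 0)/47 + (V_1 - V_3)/18000 = 0
  Node 3: (V_3 - 24)/11000 + (V_3 - 0)/820 + (V_3 - V_1)/18000 = 0
Collecting terms (coefficients in siemens):
  0.04094·V_1 - 0.00005556·V_3 = 0.4706
  0.001366·V_3 - 0.00005556·V_1 = 0.002182
Determinant D = (0.04094)(0.001366) - (-0.00005556)(-0.00005556) = 0.00005592
V_1 = [(0.4706)(0.001366) - (-0.00005556)(0.002182)]/D = 11.5 V
V_3 = [(0.04094)(0.002182) - (0.4706)(-0.00005556)]/D = 2.065 V
I_R1 = (V_0 - V_1)/R1 = (24 - 11.5)/51 = 0.2451 A
P_R1 = I_R1² × R1 = (0.2451)² × 51 = 3.065 W

Final answer: 3.065 W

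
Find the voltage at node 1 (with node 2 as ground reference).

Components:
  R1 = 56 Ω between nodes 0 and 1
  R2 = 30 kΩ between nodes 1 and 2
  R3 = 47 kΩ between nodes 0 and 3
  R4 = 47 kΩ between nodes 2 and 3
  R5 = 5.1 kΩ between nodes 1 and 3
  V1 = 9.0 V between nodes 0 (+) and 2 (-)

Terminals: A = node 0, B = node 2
Nodal analysis, taking node 2 as the 0 V reference.
Source V1 fixes V_0 = 9 V.
KCL at each unknown node (sum of currents leaving = 0; resistances in Ω):
  Node 1: (V_1 - 9)/56 + (V_1 - 0)/30000 + (V_1 - V_3)/5100 = 0
  Node 3: (V_3 - 9)/47000 + (V_3 - 0)/47000 + (V_3 - V_1)/5100 = 0
Collecting terms (coefficients in siemens):
  0.01809·V_1 - 0.0001961·V_3 = 0.1607
  0.0002386·V_3 - 0.0001961·V_1 = 0.0001915
Determinant D = (0.01809)(0.0002386) - (-0.0001961)(-0.0001961) = 0.000004278
V_1 = [(0.1607)(0.0002386) - (-0.0001961)(0.0001915)]/D = 8.974 V
V_3 = [(0.01809)(0.0001915) - (0.1607)(-0.0001961)]/D = 8.177 V
The requested potential is V_1 = 8.974 V.

Final answer: V_1 = 8.974 V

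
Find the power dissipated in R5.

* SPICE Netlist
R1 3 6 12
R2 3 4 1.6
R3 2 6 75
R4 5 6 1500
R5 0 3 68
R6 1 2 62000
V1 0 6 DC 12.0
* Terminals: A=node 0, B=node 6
Nodal analysis, taking node 6 as the 0 V reference.
Source V1 fixes V_0 = 12 V.
KCL at each unknown node (sum of currents leaving = 0; resistances in Ω):
  Node 1: (V_1 - V_2)/62000 = 0
  Node 2: (V_2 - 0)/75 + (V_2 - V_1)/62000 = 0
  Node 3: (V_3 - 0)/12 + (V_3 - V_4)/1.6 + (V_3 - 12)/68 = 0
  Node 4: (V_4 - V_3)/1.6 = 0
  Node 5: (V_5 - 0)/1500 = 0
Collecting terms (coefficients in siemens):
  0.00001613·V_1 - 0.00001613·V_2 = 0
  0.01335·V_2 - 0.00001613·V_1 = 0
  0.723·V_3 - 0.625·V_4 = 0.1765
  0.625·V_4 - 0.625·V_3 = 0
  0.0006667·V_5 = 0
Solving these 5 simultaneous equations (Gaussian elimination) gives:
  V_1 = 0 V, V_2 = 0 V, V_3 = 1.8 V, V_4 = 1.8 V
  V_5 = 0 V
I_R5 = (V_0 - V_3)/R5 = (12 - 1.8)/68 = 0.15 A
P_R5 = I_R5² × R5 = (0.15)² × 68 = 1.53 W

Final answer: 1.53 W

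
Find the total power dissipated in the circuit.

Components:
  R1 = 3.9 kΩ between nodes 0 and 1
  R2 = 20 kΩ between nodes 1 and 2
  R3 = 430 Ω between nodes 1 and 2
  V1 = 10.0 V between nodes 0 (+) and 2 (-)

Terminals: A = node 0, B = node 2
Nodal analysis, taking node 2 as the 0 V reference.
Source V1 fixes V_0 = 10 V.
KCL at each unknown node (sum of currents leaving = 0; resistances in Ω):
  Node 1: (V_1 - 10)/3900 + (V_1 - 0)/20000 + (V_1 - 0)/430 = 0
Collecting terms: 0.002632 × V_1 = 0.002564  =>  V_1 = 0.9742 V
Power in each resistor, P = (ΔV)²/R:
  P_R1 = (10 - 0.9742)²/3900 = 0.02089 W
  P_R2 = (0.9742 - 0)²/20000 = 0.00004745 W
  P_R3 = (0.9742 - 0)²/430 = 0.002207 W
P_total = P_R1 + P_R2 + P_R3 = 0.02314 W

Final answer: 0.02314 W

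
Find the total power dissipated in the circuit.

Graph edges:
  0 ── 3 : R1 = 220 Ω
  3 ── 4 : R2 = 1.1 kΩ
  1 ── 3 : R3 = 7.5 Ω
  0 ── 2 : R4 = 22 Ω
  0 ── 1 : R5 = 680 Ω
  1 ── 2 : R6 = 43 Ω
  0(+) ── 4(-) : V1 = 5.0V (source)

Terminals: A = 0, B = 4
Nodal analysis, taking node 4 as the 0 V reference.
Source V1 fixes V_0 = 5 V.
KCL at each unknown node (sum of currents leaving = 0; resistances in Ω):
  Node 1: (V_1 - V_3)/7.5 + (V_1 - 5)/680 + (V_1 - V_2)/43 = 0
  Node 2: (V_2 - 5)/22 + (V_2 - V_1)/43 = 0
  Node 3: (V_3 - 5)/220 + (V_3 - 0)/1100 + (V_3 - V_1)/7.5 = 0
Collecting terms (coefficients in siemens):
  0.1581·V_1 - 0.02326·V_2 - 0.1333·V_3 = 0.007353
  0.06871·V_2 - 0.02326·V_1 = 0.2273
  0.1388·V_3 - 0.1333·V_1 = 0.02273
Solving these 3 simultaneous equations (Gaussian elimination) gives:
  V_1 = 4.802 V, V_2 = 4.933 V, V_3 = 4.777 V
Power in each resistor, P = (ΔV)²/R:
  P_R1 = (5 - 4.777)²/220 = 0.0002253 W
  P_R2 = (4.777 - 0)²/1100 = 0.02075 W
  P_R3 = (4.802 - 4.777)²/7.5 = 0.00008323 W
  P_R4 = (5 - 4.933)²/22 = 0.0002034 W
  P_R5 = (5 - 4.802)²/680 = 0.00005744 W
  P_R6 = (4.802 - 4.933)²/43 = 0.0003975 W
P_total = P_R1 + P_R2 + P_R3 + P_R4 + P_R5 + P_R6 = 0.02172 W

Final answer: 0.02172 W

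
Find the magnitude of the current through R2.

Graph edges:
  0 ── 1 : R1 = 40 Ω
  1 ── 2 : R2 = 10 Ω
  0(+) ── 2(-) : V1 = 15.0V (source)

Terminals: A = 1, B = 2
Nodal analysis, taking node 2 as the 0 V reference.
Source V1 fixes V_0 = 15 V.
KCL at each unknown node (sum of currents leaving = 0; resistances in Ω):
  Node 1: (V_1 - 15)/40 + (V_1 - 0)/10 = 0
Collecting terms: 0.125 × V_1 = 0.375  =>  V_1 = 3 V
I_R2 = (V_1 - V_2)/R2 = (3 - 0)/10 = 0.3 A
|I_R2| = 0.3 A

Final answer: |I_R2| = 0.3 A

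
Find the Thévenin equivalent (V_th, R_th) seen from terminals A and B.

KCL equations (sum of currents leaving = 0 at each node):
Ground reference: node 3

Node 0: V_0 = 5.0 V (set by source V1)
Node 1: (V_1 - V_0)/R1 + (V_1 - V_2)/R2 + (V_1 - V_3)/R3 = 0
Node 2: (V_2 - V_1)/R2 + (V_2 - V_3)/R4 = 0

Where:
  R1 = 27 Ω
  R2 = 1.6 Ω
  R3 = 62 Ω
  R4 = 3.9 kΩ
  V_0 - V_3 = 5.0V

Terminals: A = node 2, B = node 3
Step 1 — V_th is the open-circuit voltage V_A - V_B (nothing connected across the terminals).
Nodal analysis, taking node 3 as the 0 V reference.
Source V1 fixes V_0 = 5 V.
KCL at each unknown node (sum of currents leaving = 0; resistances in Ω):
  Node 1: (V_1 - 5)/27 + (V_1 - V_2)/1.6 + (V_1 - 0)/62 = 0
  Node 2: (V_2 - V_1)/1.6 + (V_2 - 0)/3900 = 0
Collecting terms (coefficients in siemens):
  0.6782·V_1 - 0.625·V_2 = 0.1852
  0.6253·V_2 - 0.625·V_1 = 0
Determinant D = (0.6782)(0.6253) - (-0.625)(-0.625) = 0.0334
V_1 = [(0.1852)(0.6253) - (-0.625)(0)]/D = 3.466 V
V_2 = [(0.6782)(0) - (0.1852)(-0.625)]/D = 3.465 V
V_th = V_2 - V_3 = 3.465 - 0 = 3.465 V
Step 2 — R_th: zero the source — replace V1 by a short circuit (node 3 merges into node 0) — and find the resistance seen between A (node 2) and B (node 0).
Reduce the network between node 2 (A) and node 0 (B) by series/parallel combination:
  Rp1 = R1 ‖ R3 (parallel, both between nodes 0 and 1) = 1/(1/27 + 1/62) = 18.81 Ω
  Rs1 = R2 + Rp1 (series, joined only at node 1) = 1.6 + 18.81 = 20.41 Ω
  Rp2 = R4 ‖ Rs1 (parallel, both between nodes 0 and 2) = 1/(1/3900 + 1/20.41) = 20.3 Ω
R_th = 20.3 Ω

Final answer: V_th = 3.465 V, R_th = 20.3 Ω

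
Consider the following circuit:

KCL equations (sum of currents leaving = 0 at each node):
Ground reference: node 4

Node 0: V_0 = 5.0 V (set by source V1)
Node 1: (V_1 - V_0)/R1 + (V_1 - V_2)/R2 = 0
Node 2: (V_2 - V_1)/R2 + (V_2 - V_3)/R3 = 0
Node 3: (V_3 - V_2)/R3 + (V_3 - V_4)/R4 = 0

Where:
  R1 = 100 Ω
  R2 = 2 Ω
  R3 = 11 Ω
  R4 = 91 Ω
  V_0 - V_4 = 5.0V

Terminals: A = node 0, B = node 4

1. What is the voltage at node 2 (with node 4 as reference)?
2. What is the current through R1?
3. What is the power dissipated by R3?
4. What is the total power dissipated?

Nodal analysis, taking node 4 as the 0 V reference.
Source V1 fixes V_0 = 5 V.
KCL at each unknown node (sum of currents leaving = 0; resistances in Ω):
  Node 1: (V_1 - 5)/100 + (V_1 - V_2)/2 = 0
  Node 2: (V_2 - V_1)/2 + (V_2 - V_3)/11 = 0
  Node 3: (V_3 - V_2)/11 + (V_3 - 0)/91 = 0
Collecting terms (coefficients in siemens):
  0.51·V_1 - 0.5·V_2 = 0.05
  0.5909·V_2 - 0.5·V_1 - 0.09091·V_3 = 0
  0.1019·V_3 - 0.09091·V_2 = 0
Solving these 3 simultaneous equations (Gaussian elimination) gives:
  V_1 = 2.549 V, V_2 = 2.5 V, V_3 = 2.23 V
Part 1:
  Read off the nodal solution: V_2 = 2.5 V
Part 2:
  I_R1 = (V_0 - V_1)/R1 = (5 - 2.549)/100 = 0.02451 A
  Magnitude: I_R1 = 0.02451 A
Part 3:
  I_R3 = (V_2 - V_3)/R3 = (2.5 - 2.23)/11 = 0.02451 A
  P_R3 = I_R3² × R3 = (0.02451)² × 11 = 0.006608 W
Part 4:
  Power in each resistor, P = (ΔV)²/R:
    P_R1 = (5 - 2.549)²/100 = 0.06007 W
    P_R2 = (2.549 - 2.5)²/2 = 0.001201 W
    P_R3 = (2.5 - 2.23)²/11 = 0.006608 W
    P_R4 = (2.23 - 0)²/91 = 0.05467 W
  P_total = P_R1 + P_R2 + P_R3 + P_R4 = 0.1225 W

Final answers:
1. V_2 = 2.5 V
2. I_R1 = 0.02451 A
3. P_R3 = 0.006608 W
4. P_total = 0.1225 W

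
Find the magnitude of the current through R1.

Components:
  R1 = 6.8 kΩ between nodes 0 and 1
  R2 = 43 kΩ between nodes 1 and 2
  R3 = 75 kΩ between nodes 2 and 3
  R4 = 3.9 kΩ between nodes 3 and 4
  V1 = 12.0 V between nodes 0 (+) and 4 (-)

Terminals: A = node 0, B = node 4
Nodal analysis, taking node 4 as the 0 V reference.
Source V1 fixes V_0 = 12 V.
KCL at each unknown node (sum of currents leaving = 0; resistances in Ω):
  Node 1: (V_1 - 12)/6800 + (V_1 - V_2)/43000 = 0
  Node 2: (V_2 - V_1)/43000 + (V_2 - V_3)/75000 = 0
  Node 3: (V_3 - V_2)/75000 + (V_3 - 0)/3900 = 0
Collecting terms (coefficients in siemens):
  0.0001703·V_1 - 0.00002326·V_2 = 0.001765
  0.00003659·V_2 - 0.00002326·V_1 - 0.00001333·V_3 = 0
  0.0002697·V_3 - 0.00001333·V_2 = 0
Solving these 3 simultaneous equations (Gaussian elimination) gives:
  V_1 = 11.37 V, V_2 = 7.357 V, V_3 = 0.3636 V
I_R1 = (V_0 - V_1)/R1 = (12 - 11.37)/6800 = 0.00009324 A
|I_R1| = 0.00009324 A

Final answer: |I_R1| = 9.324e-05 A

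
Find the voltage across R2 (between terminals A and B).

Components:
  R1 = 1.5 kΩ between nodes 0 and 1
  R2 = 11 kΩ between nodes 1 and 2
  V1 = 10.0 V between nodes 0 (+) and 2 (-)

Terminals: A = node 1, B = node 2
R1 and R2 are in series across V1 (node 0 → node 1 → node 2), and the output A–B is taken across R2, so this is a voltage divider.
Series current: I = V1/(R1 + R2) = 10/(1500 + 11000) = 10/12500 = 0.0008 A
V_R2 = I × R2 = V1 × R2/(R1 + R2) = 10 × 11000/12500 = 8.8 V

Final answer: 8.8 V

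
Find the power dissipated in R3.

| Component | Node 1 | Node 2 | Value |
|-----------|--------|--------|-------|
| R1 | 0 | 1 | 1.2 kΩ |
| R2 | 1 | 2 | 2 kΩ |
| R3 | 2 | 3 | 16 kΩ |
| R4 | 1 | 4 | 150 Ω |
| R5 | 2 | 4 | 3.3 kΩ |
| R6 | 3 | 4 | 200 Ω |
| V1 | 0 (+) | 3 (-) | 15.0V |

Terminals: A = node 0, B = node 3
Nodal analysis, taking node 3 as the 0 V reference.
Source V1 fixes V_0 = 15 V.
KCL at each unknown node (sum of currents leaving = 0; resistances in Ω):
  Node 1: (V_1 - 15)/1200 + (V_1 - V_2)/2000 + (V_1 - V_4)/150 = 0
  Node 2: (V_2 - V_1)/2000 + (V_2 - 0)/16000 + (V_2 - V_4)/3300 = 0
  Node 4: (V_4 - V_1)/150 + (V_4 - V_2)/3300 + (V_4 - 0)/200 = 0
Collecting terms (coefficients in siemens):
  0.008·V_1 - 0.0005·V_2 - 0.006667·V_4 = 0.0125
  0.0008655·V_2 - 0.0005·V_1 - 0.000303·V_4 = 0
  0.01197·V_4 - 0.006667·V_1 - 0.000303·V_2 = 0
Solving these 3 simultaneous equations (Gaussian elimination) gives:
  V_1 = 3.32 V, V_2 = 2.588 V, V_4 = 1.914 V
I_R3 = (V_2 - V_3)/R3 = (2.588 - 0)/16000 = 0.0001617 A
P_R3 = I_R3² × R3 = (0.0001617)² × 16000 = 0.0004186 W

Final answer: 0.0004186 W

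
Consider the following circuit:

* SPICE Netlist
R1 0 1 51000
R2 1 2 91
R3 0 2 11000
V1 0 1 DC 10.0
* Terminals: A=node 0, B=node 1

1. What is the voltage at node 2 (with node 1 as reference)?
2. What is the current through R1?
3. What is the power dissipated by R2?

Nodal analysis, taking node 1 as the 0 V reference.
Source V1 fixes V_0 = 10 V.
KCL at each unknown node (sum of currents leaving = 0; resistances in Ω):
  Node 2: (V_2 - 0)/91 + (V_2 - 10)/11000 = 0
Collecting terms: 0.01108 × V_2 = 0.0009091  =>  V_2 = 0.08205 V
Part 1:
  Read off the nodal solution: V_2 = 0.08205 V
Part 2:
  I_R1 = (V_0 - V_1)/R1 = (10 - 0)/51000 = 0.0001961 A
  Magnitude: I_R1 = 0.0001961 A
Part 3:
  I_R2 = (V_1 - V_2)/R2 = (0 - 0.08205)/91 = -0.0009016 A
  P_R2 = I_R2² × R2 = (-0.0009016)² × 91 = 0.00007398 W

Final answers:
1. V_2 = 0.08205 V
2. I_R1 = 0.0001961 A
3. P_R2 = 7.398e-05 W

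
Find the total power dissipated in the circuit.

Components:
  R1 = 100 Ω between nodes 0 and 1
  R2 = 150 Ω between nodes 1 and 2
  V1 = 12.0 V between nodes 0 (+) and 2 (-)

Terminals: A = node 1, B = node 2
Nodal analysis, taking node 2 as the 0 V reference.
Source V1 fixes V_0 = 12 V.
KCL at each unknown node (sum of currents leaving = 0; resistances in Ω):
  Node 1: (V_1 - 12)/100 + (V_1 - 0)/150 = 0
Collecting terms: 0.01667 × V_1 = 0.12  =>  V_1 = 7.2 V
Power in each resistor, P = (ΔV)²/R:
  P_R1 = (12 - 7.2)²/100 = 0.2304 W
  P_R2 = (7.2 - 0)²/150 = 0.3456 W
P_total = P_R1 + P_R2 = 0.576 W

Final answer: 0.576 W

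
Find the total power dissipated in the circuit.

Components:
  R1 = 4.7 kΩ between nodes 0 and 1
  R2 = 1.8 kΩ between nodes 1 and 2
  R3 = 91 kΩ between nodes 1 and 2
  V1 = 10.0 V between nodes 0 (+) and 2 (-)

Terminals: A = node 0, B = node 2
Nodal analysis, taking node 2 as the 0 V reference.
Source V1 fixes V_0 = 10 V.
KCL at each unknown node (sum of currents leaving = 0; resistances in Ω):
  Node 1: (V_1 - 10)/4700 + (V_1 - 0)/1800 + (V_1 - 0)/91000 = 0
Collecting terms: 0.0007793 × V_1 = 0.002128  =>  V_1 = 2.73 V
Power in each resistor, P = (ΔV)²/R:
  P_R1 = (10 - 2.73)²/4700 = 0.01124 W
  P_R2 = (2.73 - 0)²/1800 = 0.004141 W
  P_R3 = (2.73 - 0)²/91000 = 0.00008191 W
P_total = P_R1 + P_R2 + P_R3 = 0.01547 W

Final answer: 0.01547 W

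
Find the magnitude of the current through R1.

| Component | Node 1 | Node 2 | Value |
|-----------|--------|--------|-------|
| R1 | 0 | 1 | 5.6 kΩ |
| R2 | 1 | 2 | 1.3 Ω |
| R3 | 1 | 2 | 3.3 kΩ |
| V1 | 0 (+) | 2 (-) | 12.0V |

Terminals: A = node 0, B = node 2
Nodal analysis, taking node 2 as the 0 V reference.
Source V1 fixes V_0 = 12 V.
KCL at each unknown node (sum of currents leaving = 0; resistances in Ω):
  Node 1: (V_1 - 12)/5600 + (V_1 - 0)/1.3 + (V_1 - 0)/3300 = 0
Collecting terms: 0.7697 × V_1 = 0.002143  =>  V_1 = 0.002784 V
I_R1 = (V_0 - V_1)/R1 = (12 - 0.002784)/5600 = 0.002142 A
|I_R1| = 0.002142 A

Final answer: |I_R1| = 0.002142 A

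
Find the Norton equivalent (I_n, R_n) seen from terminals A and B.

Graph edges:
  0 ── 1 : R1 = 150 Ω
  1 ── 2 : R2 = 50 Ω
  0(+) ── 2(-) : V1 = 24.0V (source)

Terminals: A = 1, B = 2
Find the Thévenin equivalent first; then I_n = V_th/R_th and R_n = R_th.
Step 1 — V_th is the open-circuit voltage V_A - V_B (nothing connected across the terminals).
Nodal analysis, taking node 2 as the 0 V reference.
Source V1 fixes V_0 = 24 V.
KCL at each unknown node (sum of currents leaving = 0; resistances in Ω):
  Node 1: (V_1 - 24)/150 + (V_1 - 0)/50 = 0
Collecting terms: 0.02667 × V_1 = 0.16  =>  V_1 = 6 V
V_th = V_1 - V_2 = 6 - 0 = 6 V
Step 2 — R_th: zero the source — replace V1 by a short circuit (node 2 merges into node 0) — and find the resistance seen between A (node 1) and B (node 0).
Reduce the network between node 1 (A) and node 0 (B) by series/parallel combination:
  Rp1 = R1 ‖ R2 (parallel, both between nodes 0 and 1) = 1/(1/150 + 1/50) = 37.5 Ω
R_th = 37.5 Ω
I_n = V_th/R_th = 6/37.5 = 0.16 A, and R_n = R_th = 37.5 Ω

Final answer: I_n = 0.16 A, R_n = 37.5 Ω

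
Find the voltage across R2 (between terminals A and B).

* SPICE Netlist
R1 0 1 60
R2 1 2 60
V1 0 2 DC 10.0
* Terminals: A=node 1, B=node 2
R1 and R2 are in series across V1 (node 0 → node 1 → node 2), and the output A–B is taken across R2, so this is a voltage divider.
Series current: I = V1/(R1 + R2) = 10/(60 + 60) = 10/120 = 0.08333 A
V_R2 = I × R2 = V1 × R2/(R1 + R2) = 10 × 60/120 = 5 V

Final answer: 5 V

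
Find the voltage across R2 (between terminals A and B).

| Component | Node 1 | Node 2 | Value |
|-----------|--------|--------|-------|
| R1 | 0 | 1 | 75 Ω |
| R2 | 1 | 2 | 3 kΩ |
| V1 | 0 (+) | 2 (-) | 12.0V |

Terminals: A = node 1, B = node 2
R1 and R2 are in series across V1 (node 0 → node 1 → node 2), and the output A–B is taken across R2, so this is a voltage divider.
Series current: I = V1/(R1 + R2) = 12/(75 + 3000) = 12/3075 = 0.003902 A
V_R2 = I × R2 = V1 × R2/(R1 + R2) = 12 × 3000/3075 = 11.71 V

Final answer: 11.71 V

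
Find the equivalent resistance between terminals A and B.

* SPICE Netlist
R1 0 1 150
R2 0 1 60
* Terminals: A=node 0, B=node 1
Reduce the network between node 0 (A) and node 1 (B) by series/parallel combination:
  Rp1 = R1 ‖ R2 (parallel, both between nodes 0 and 1) = 1/(1/150 + 1/60) = 42.86 Ω
R_eq = 42.86 Ω

Final answer: 42.86 Ω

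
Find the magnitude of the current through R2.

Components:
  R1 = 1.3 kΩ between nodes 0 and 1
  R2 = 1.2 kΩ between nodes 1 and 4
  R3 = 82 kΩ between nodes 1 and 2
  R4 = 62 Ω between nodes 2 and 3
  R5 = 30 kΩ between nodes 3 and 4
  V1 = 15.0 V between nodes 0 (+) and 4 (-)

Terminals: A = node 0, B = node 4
Nodal analysis, taking node 4 as the 0 V reference.
Source V1 fixes V_0 = 15 V.
KCL at each unknown node (sum of currents leaving = 0; resistances in Ω):
  Node 1: (V_1 - 15)/1300 + (V_1 - 0)/1200 + (V_1 - V_2)/82000 = 0
  Node 2: (V_2 - V_1)/82000 + (V_2 - V_3)/62 = 0
  Node 3: (V_3 - V_2)/62 + (V_3 - 0)/30000 = 0
Collecting terms (coefficients in siemens):
  0.001615·V_1 - 0.0000122·V_2 = 0.01154
  0.01614·V_2 - 0.0000122·V_1 - 0.01613·V_3 = 0
  0.01616·V_3 - 0.01613·V_2 = 0
Solving these 3 simultaneous equations (Gaussian elimination) gives:
  V_1 = 7.16 V, V_2 = 1.921 V, V_3 = 1.917 V
I_R2 = (V_1 - V_4)/R2 = (7.16 - 0)/1200 = 0.005967 A
|I_R2| = 0.005967 A

Final answer: |I_R2| = 0.005967 A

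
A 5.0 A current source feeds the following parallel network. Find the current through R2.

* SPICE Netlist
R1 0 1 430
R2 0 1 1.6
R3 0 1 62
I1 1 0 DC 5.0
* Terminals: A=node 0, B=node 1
All resistors sit directly between nodes 0 and 1, so they are in parallel and share one voltage V; the full source current 5 A splits among them.
1/R_par = 1/430 + 1/1.6 + 1/62 = 0.6435 S  =>  R_par = 1.554 Ω
V = I × R_par = 5 × 1.554 = 7.771 V
I_R2 = V/R2 = 7.771/1.6 = 4.857 A

Final answer: 4.857 A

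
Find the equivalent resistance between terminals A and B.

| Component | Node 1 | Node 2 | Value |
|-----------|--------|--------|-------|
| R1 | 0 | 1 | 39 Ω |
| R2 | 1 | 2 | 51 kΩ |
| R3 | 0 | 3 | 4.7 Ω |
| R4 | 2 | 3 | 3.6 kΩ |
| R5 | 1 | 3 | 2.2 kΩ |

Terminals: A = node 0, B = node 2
The network is not a plain series/parallel combination. Inject a 1 A test current into terminal A (node 0) and return it from terminal B (node 2); then R_eq = V_A / (1 A).
Nodal analysis, taking node 2 as the 0 V reference.
Current source I_test pushes 1 A into node 0 and draws it out of node 2.
KCL at each unknown node (sum of currents leaving = 0; resistances in Ω):
  Node 0: (V_0 - V_1)/39 + (V_0 - V_3)/4.7 - 1 = 0
  Node 1: (V_1 - V_0)/39 + (V_1 - 0)/51000 + (V_1 - V_3)/2200 = 0
  Node 3: (V_3 - V_0)/4.7 + (V_3 - V_1)/2200 + (V_3 - 0)/3600 = 0
Collecting terms (coefficients in siemens):
  0.2384·V_0 - 0.02564·V_1 - 0.2128·V_3 = 1
  0.02612·V_1 - 0.02564·V_0 - 0.0004545·V_3 = 0
  0.2135·V_3 - 0.2128·V_0 - 0.0004545·V_1 = 0
Solving these 3 simultaneous equations (Gaussian elimination) gives:
  V_0 = 3367 V, V_1 = 3364 V, V_3 = 3363 V
R_eq = V_0 / 1 A = 3367 Ω = 3.367 kΩ

Final answer: 3.367 kΩ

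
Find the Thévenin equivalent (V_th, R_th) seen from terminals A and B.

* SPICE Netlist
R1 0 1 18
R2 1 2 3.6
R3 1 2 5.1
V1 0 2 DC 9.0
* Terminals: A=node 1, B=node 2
Step 1 — V_th is the open-circuit voltage V_A - V_B (nothing connected across the terminals).
Nodal analysis, taking node 2 as the 0 V reference.
Source V1 fixes V_0 = 9 V.
KCL at each unknown node (sum of currents leaving = 0; resistances in Ω):
  Node 1: (V_1 - 9)/18 + (V_1 - 0)/3.6 + (V_1 - 0)/5.1 = 0
Collecting terms: 0.5294 × V_1 = 0.5  =>  V_1 = 0.9444 V
V_th = V_1 - V_2 = 0.9444 - 0 = 0.9444 V
Step 2 — R_th: zero the source — replace V1 by a short circuit (node 2 merges into node 0) — and find the resistance seen between A (node 1) and B (node 0).
Reduce the network between node 1 (A) and node 0 (B) by series/parallel combination:
  Rp1 = R1 ‖ R2 ‖ R3 (parallel, all between nodes 0 and 1) = 1/(1/18 + 1/3.6 + 1/5.1) = 1.889 Ω
R_th = 1.889 Ω

Final answer: V_th = 0.9444 V, R_th = 1.889 Ω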